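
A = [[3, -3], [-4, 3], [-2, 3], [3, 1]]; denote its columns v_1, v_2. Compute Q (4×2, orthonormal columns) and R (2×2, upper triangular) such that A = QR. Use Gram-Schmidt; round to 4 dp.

Q = [[0.4867, -0.3084], [-0.6489, 0.1322], [-0.3244, 0.4847], [0.4867, 0.8078]], R = [[6.1644, -3.8933], [0.0000, 3.5836]]

q_1 = v_1/‖v_1‖ = (3, -4, -2, 3)/6.1644 = (0.4867, -0.6489, -0.3244, 0.4867).
r_{12} = q_1·v_2 = -3.8933.
u_2 = v_2 + 3.8933·q_1 = (-1.1053, 0.4737, 1.7368, 2.8947).
‖u_2‖ = 3.5836, so q_2 = (-0.3084, 0.1322, 0.4847, 0.8078).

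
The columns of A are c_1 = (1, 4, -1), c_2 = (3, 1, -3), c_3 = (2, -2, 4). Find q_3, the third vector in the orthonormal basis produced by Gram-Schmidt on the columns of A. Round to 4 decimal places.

q_3 = (0.7071, 0.0000, 0.7071)

c_1 = (1, 4, -1); ‖c_1‖ = 4.2426, so q_1 = (0.2357, 0.9428, -0.2357).
q_1·c_2 = 0.2357·3 + 0.9428·1 + (-0.2357)·(-3) = 2.3570.
u_2 = c_2 − 2.3570·q_1 = (2.4444, -1.2222, -2.4444).
‖u_2‖ = 3.6667, so q_2 = (0.6667, -0.3333, -0.6667).
q_1·c_3 = 0.2357·2 + 0.9428·(-2) + (-0.2357)·4 = -2.3570; q_2·c_3 = 0.6667·2 + (-0.3333)·(-2) + (-0.6667)·4 = -0.6667.
u_3 = c_3 + 2.3570·q_1 + 0.6667·q_2 = (3.0000, 0.0000, 3.0000).
‖u_3‖ = 4.2426, so q_3 = (0.7071, 0.0000, 0.7071).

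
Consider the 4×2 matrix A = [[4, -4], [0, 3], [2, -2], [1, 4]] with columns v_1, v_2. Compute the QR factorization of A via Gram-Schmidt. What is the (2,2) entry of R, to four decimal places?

e_1 = v_1/‖v_1‖ = (4, 0, 2, 1)/4.5826 = (0.8729, 0.0000, 0.4364, 0.2182).
r_{12} = e_1·v_2 = -3.4915.
u_2 = v_2 + 3.4915·e_1 = (-0.9524, 3.0000, -0.4762, 4.7619).
r_{22} = ‖u_2‖ = 5.7280.

r_{22} = 5.7280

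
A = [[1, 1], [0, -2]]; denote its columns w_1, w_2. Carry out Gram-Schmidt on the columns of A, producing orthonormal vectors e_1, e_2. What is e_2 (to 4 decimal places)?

w_1 = (1, 0); ‖w_1‖ = 1.0000, so e_1 = (1.0000, 0.0000).
e_1·w_2 = 1.0000·1 + 0.0000·(-2) = 1.0000.
u_2 = w_2 − 1.0000·e_1 = (0.0000, -2.0000).
‖u_2‖ = 2.0000, so e_2 = (0.0000, -1.0000).

e_2 = (0.0000, -1.0000)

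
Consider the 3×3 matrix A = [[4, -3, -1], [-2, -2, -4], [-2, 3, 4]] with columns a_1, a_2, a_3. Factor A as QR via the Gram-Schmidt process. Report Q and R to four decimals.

Q = [[0.8165, -0.1792, 0.5488], [-0.4082, -0.8514, 0.3293], [-0.4082, 0.4929, 0.7683]], R = [[4.8990, -2.8577, -0.8165], [0.0000, 3.7193, 5.5566], [0.0000, 0.0000, 1.2074]]

q_1 = a_1/‖a_1‖ = (4, -2, -2)/4.8990 = (0.8165, -0.4082, -0.4082).
r_{12} = q_1·a_2 = -2.8577.
u_2 = a_2 + 2.8577·q_1 = (-0.6667, -3.1667, 1.8333).
‖u_2‖ = 3.7193, so q_2 = (-0.1792, -0.8514, 0.4929).
r_{13} = q_1·a_3 = -0.8165; r_{23} = q_2·a_3 = 5.5566.
u_3 = a_3 + 0.8165·q_1 − 5.5566·q_2 = (0.6627, 0.3976, 0.9277).
‖u_3‖ = 1.2074, so q_3 = (0.5488, 0.3293, 0.7683).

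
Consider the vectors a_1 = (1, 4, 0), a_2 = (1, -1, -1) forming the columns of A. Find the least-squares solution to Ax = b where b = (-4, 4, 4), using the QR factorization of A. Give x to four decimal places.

e_1 = a_1/‖a_1‖ = (1, 4, 0)/4.1231 = (0.2425, 0.9701, 0.0000).
r_{12} = e_1·a_2 = -0.7276.
u_2 = a_2 + 0.7276·e_1 = (1.1765, -0.2941, -1.0000).
‖u_2‖ = 1.5718, so e_2 = (0.7485, -0.1871, -0.6362).
Qᵀb = (2.9104, -6.2872).
Back-substitute: x_2 = -6.2872/1.5718 = -4.0000.
x_1 = (2.9104 + 0.7276·(-4.0000))/4.1231 = 0.0000.

x = (0.0000, -4.0000)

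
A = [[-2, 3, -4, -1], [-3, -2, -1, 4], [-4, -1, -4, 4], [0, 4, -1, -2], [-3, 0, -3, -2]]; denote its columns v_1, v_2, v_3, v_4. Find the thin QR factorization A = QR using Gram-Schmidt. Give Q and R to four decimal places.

Q = [[-0.3244, 0.5903, -0.3875, 0.1319], [-0.4867, -0.3097, 0.6730, 0.1837], [-0.6489, -0.1065, -0.3059, 0.4425], [0.0000, 0.7355, 0.5507, 0.1035], [-0.4867, 0.0581, -0.0068, -0.8616]], R = [[6.1644, 0.6489, 5.8400, -3.2444], [0.0000, 5.4387, -2.5355, -3.8419], [0.0000, 0.0000, 1.5704, 0.7682], [0.0000, 0.0000, 0.0000, 3.8889]]

q_1 = v_1/‖v_1‖ = (-2, -3, -4, 0, -3)/6.1644 = (-0.3244, -0.4867, -0.6489, 0.0000, -0.4867).
r_{12} = q_1·v_2 = 0.6489.
u_2 = v_2 − 0.6489·q_1 = (3.2105, -1.6842, -0.5789, 4.0000, 0.3158).
‖u_2‖ = 5.4387, so q_2 = (0.5903, -0.3097, -0.1065, 0.7355, 0.0581).
r_{13} = q_1·v_3 = 5.8400; r_{23} = q_2·v_3 = -2.5355.
u_3 = v_3 − 5.8400·q_1 + 2.5355·q_2 = (-0.6085, 1.0569, -0.4804, 0.8648, -0.0107).
‖u_3‖ = 1.5704, so q_3 = (-0.3875, 0.6730, -0.3059, 0.5507, -0.0068).
r_{14} = q_1·v_4 = -3.2444; r_{24} = q_2·v_4 = -3.8419; r_{34} = q_3·v_4 = 0.7682.
u_4 = v_4 + 3.2444·q_1 + 3.8419·q_2 − 0.7682·q_3 = (0.5130, 0.7143, 1.7208, 0.4026, -3.3506).
‖u_4‖ = 3.8889, so q_4 = (0.1319, 0.1837, 0.4425, 0.1035, -0.8616).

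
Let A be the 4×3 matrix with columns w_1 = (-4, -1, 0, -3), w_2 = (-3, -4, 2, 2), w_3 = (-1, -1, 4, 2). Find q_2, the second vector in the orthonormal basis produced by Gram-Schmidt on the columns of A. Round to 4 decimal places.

q_2 = (-0.2707, -0.6696, 0.3704, 0.5841)

q_1 = w_1/‖w_1‖ = (-4, -1, 0, -3)/5.0990 = (-0.7845, -0.1961, 0.0000, -0.5883).
r_{12} = q_1·w_2 = 1.9612.
u_2 = w_2 − 1.9612·q_1 = (-1.4615, -3.6154, 2.0000, 3.1538).
‖u_2‖ = 5.3994, so q_2 = (-0.2707, -0.6696, 0.3704, 0.5841).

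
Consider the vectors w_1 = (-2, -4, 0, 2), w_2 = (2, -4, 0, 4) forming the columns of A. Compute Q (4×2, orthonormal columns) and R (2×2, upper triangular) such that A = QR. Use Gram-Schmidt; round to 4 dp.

Q = [[-0.4082, 0.8339], [-0.8165, -0.1516], [0.0000, 0.0000], [0.4082, 0.5307]], R = [[4.8990, 4.0825], [0.0000, 4.3970]]

q_1 = w_1/‖w_1‖ = (-2, -4, 0, 2)/4.8990 = (-0.4082, -0.8165, 0.0000, 0.4082).
r_{12} = q_1·w_2 = 4.0825.
u_2 = w_2 − 4.0825·q_1 = (3.6667, -0.6667, 0.0000, 2.3333).
‖u_2‖ = 4.3970, so q_2 = (0.8339, -0.1516, 0.0000, 0.5307).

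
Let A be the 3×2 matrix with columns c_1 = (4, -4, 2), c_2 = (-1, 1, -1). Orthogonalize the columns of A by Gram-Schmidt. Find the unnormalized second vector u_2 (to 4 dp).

u_2 = (0.1111, -0.1111, -0.4444)

c_1 = (4, -4, 2); ‖c_1‖ = 6.0000, so q_1 = (0.6667, -0.6667, 0.3333).
q_1·c_2 = 0.6667·(-1) + (-0.6667)·1 + 0.3333·(-1) = -1.6667.
u_2 = c_2 + 1.6667·q_1 = (0.1111, -0.1111, -0.4444).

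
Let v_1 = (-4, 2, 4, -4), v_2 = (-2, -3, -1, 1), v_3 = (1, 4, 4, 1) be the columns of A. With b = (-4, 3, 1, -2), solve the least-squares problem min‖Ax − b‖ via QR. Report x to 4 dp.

q_1 = v_1/‖v_1‖ = (-4, 2, 4, -4)/7.2111 = (-0.5547, 0.2774, 0.5547, -0.5547).
r_{12} = q_1·v_2 = -0.8321.
u_2 = v_2 + 0.8321·q_1 = (-2.4615, -2.7692, -0.5385, 0.5385).
‖u_2‖ = 3.7826, so q_2 = (-0.6508, -0.7321, -0.1424, 0.1424).
r_{13} = q_1·v_3 = 2.2188; r_{23} = q_2·v_3 = -4.0063.
u_3 = v_3 − 2.2188·q_1 + 4.0063·q_2 = (-0.3763, 0.4516, 2.1989, 2.8011).
‖u_3‖ = 3.6093, so q_3 = (-0.1043, 0.1251, 0.6092, 0.7761).
Qᵀb = (4.7150, -0.0203, -0.1504).
Back-substitute: x_3 = -0.1504/3.6093 = -0.0417.
x_2 = (-0.0203 + 4.0063·(-0.0417))/3.7826 = -0.0495.
x_1 = (4.7150 + 0.8321·(-0.0495) − 2.2188·(-0.0417))/7.2111 = 0.6610.

x = (0.6610, -0.0495, -0.0417)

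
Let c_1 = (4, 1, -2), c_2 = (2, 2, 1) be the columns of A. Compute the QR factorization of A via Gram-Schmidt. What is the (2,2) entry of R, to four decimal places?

c_1 = (4, 1, -2); ‖c_1‖ = 4.5826, so q_1 = (0.8729, 0.2182, -0.4364).
q_1·c_2 = 0.8729·2 + 0.2182·2 + (-0.4364)·1 = 1.7457.
u_2 = c_2 − 1.7457·q_1 = (0.4762, 1.6190, 1.7619).
r_{22} = ‖u_2‖ = 2.4398.

r_{22} = 2.4398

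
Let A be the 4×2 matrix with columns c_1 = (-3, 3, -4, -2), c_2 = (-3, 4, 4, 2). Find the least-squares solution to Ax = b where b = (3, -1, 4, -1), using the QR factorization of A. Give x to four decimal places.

c_1 = (-3, 3, -4, -2); ‖c_1‖ = 6.1644, so q_1 = (-0.4867, 0.4867, -0.6489, -0.3244).
q_1·c_2 = (-0.4867)·(-3) + 0.4867·4 + (-0.6489)·4 + (-0.3244)·2 = 0.1622.
u_2 = c_2 − 0.1622·q_1 = (-2.9211, 3.9211, 4.1053, 2.0526).
‖u_2‖ = 6.7062, so q_2 = (-0.4356, 0.5847, 0.6122, 0.3061).
Qᵀb = (-4.2178, 0.2511).
Back-substitute: x_2 = 0.2511/6.7062 = 0.0374.
x_1 = (-4.2178 − 0.1622·0.0374)/6.1644 = -0.6852.

x = (-0.6852, 0.0374)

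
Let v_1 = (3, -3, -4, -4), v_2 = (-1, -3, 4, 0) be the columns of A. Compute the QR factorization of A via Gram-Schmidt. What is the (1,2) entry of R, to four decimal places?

v_1 = (3, -3, -4, -4); ‖v_1‖ = 7.0711, so q_1 = (0.4243, -0.4243, -0.5657, -0.5657).
r_{12} = q_1·v_2 = -1.4142.

r_{12} = -1.4142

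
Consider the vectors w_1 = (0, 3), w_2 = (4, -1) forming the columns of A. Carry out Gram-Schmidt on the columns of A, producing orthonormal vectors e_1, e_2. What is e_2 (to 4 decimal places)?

e_2 = (1.0000, 0.0000)

w_1 = (0, 3); ‖w_1‖ = 3.0000, so e_1 = (0.0000, 1.0000).
e_1·w_2 = 0.0000·4 + 1.0000·(-1) = -1.0000.
u_2 = w_2 + 1.0000·e_1 = (4.0000, 0.0000).
‖u_2‖ = 4.0000, so e_2 = (1.0000, 0.0000).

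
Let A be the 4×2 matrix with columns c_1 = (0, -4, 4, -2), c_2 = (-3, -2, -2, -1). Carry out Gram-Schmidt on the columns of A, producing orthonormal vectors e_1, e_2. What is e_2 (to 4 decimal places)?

c_1 = (0, -4, 4, -2); ‖c_1‖ = 6.0000, so e_1 = (0.0000, -0.6667, 0.6667, -0.3333).
e_1·c_2 = 0.0000·(-3) + (-0.6667)·(-2) + 0.6667·(-2) + (-0.3333)·(-1) = 0.3333.
u_2 = c_2 − 0.3333·e_1 = (-3.0000, -1.7778, -2.2222, -0.8889).
‖u_2‖ = 4.2295, so e_2 = (-0.7093, -0.4203, -0.5254, -0.2102).

e_2 = (-0.7093, -0.4203, -0.5254, -0.2102)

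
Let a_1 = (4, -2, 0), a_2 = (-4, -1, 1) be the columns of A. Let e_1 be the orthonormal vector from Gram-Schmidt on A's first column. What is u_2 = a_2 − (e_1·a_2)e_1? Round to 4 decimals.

e_1 = a_1/‖a_1‖ = (4, -2, 0)/4.4721 = (0.8944, -0.4472, 0.0000).
r_{12} = e_1·a_2 = -3.1305.
u_2 = a_2 + 3.1305·e_1 = (-1.2000, -2.4000, 1.0000).

u_2 = (-1.2000, -2.4000, 1.0000)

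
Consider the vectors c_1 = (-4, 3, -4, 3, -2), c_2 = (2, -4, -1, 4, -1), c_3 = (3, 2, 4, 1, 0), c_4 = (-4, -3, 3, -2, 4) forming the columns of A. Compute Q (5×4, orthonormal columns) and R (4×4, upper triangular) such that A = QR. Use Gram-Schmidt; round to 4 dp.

c_1 = (-4, 3, -4, 3, -2); ‖c_1‖ = 7.3485, so e_1 = (-0.5443, 0.4082, -0.5443, 0.4082, -0.2722).
e_1·c_2 = (-0.5443)·2 + 0.4082·(-4) + (-0.5443)·(-1) + 0.4082·4 + (-0.2722)·(-1) = -0.2722.
u_2 = c_2 + 0.2722·e_1 = (1.8519, -3.8889, -1.1481, 4.1111, -1.0741).
‖u_2‖ = 6.1584, so e_2 = (0.3007, -0.6315, -0.1864, 0.6676, -0.1744).
e_1·c_3 = (-0.5443)·3 + 0.4082·2 + (-0.5443)·4 + 0.4082·1 + (-0.2722)·0 = -2.5856; e_2·c_3 = 0.3007·3 + (-0.6315)·2 + (-0.1864)·4 + 0.6676·1 + (-0.1744)·0 = -0.4390.
u_3 = c_3 + 2.5856·e_1 + 0.4390·e_2 = (1.7246, 2.7783, 2.5107, 2.3486, -0.7803).
‖u_3‖ = 4.8085, so e_3 = (0.3587, 0.5778, 0.5221, 0.4884, -0.1623).
e_1·c_4 = (-0.5443)·(-4) + 0.4082·(-3) + (-0.5443)·3 + 0.4082·(-2) + (-0.2722)·4 = -2.5856; e_2·c_4 = 0.3007·(-4) + (-0.6315)·(-3) + (-0.1864)·3 + 0.6676·(-2) + (-0.1744)·4 = -1.9004; e_3·c_4 = 0.3587·(-4) + 0.5778·(-3) + 0.5221·3 + 0.4884·(-2) + (-0.1623)·4 = -3.2275.
u_4 = c_4 + 2.5856·e_1 + 1.9004·e_2 + 3.2275·e_3 = (-3.6784, -1.2797, 2.9235, 1.9006, 2.4411).
‖u_4‖ = 5.7694, so e_4 = (-0.6376, -0.2218, 0.5067, 0.3294, 0.4231).

Q = [[-0.5443, 0.3007, 0.3587, -0.6376], [0.4082, -0.6315, 0.5778, -0.2218], [-0.5443, -0.1864, 0.5221, 0.5067], [0.4082, 0.6676, 0.4884, 0.3294], [-0.2722, -0.1744, -0.1623, 0.4231]], R = [[7.3485, -0.2722, -2.5856, -2.5856], [0.0000, 6.1584, -0.4390, -1.9004], [0.0000, 0.0000, 4.8085, -3.2275], [0.0000, 0.0000, 0.0000, 5.7694]]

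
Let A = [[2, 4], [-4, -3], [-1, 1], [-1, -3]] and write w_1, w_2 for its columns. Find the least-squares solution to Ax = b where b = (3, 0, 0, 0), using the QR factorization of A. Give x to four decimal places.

w_1 = (2, -4, -1, -1); ‖w_1‖ = 4.6904, so e_1 = (0.4264, -0.8528, -0.2132, -0.2132).
e_1·w_2 = 0.4264·4 + (-0.8528)·(-3) + (-0.2132)·1 + (-0.2132)·(-3) = 4.6904.
u_2 = w_2 − 4.6904·e_1 = (2.0000, 1.0000, 2.0000, -2.0000).
‖u_2‖ = 3.6056, so e_2 = (0.5547, 0.2774, 0.5547, -0.5547).
Qᵀb = (1.2792, 1.6641).
Back-substitute: x_2 = 1.6641/3.6056 = 0.4615.
x_1 = (1.2792 − 4.6904·0.4615)/4.6904 = -0.1888.

x = (-0.1888, 0.4615)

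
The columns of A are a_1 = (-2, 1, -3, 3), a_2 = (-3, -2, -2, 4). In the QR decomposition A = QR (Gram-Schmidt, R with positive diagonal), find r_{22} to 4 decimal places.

a_1 = (-2, 1, -3, 3); ‖a_1‖ = 4.7958, so e_1 = (-0.4170, 0.2085, -0.6255, 0.6255).
e_1·a_2 = (-0.4170)·(-3) + 0.2085·(-2) + (-0.6255)·(-2) + 0.6255·4 = 4.5873.
u_2 = a_2 − 4.5873·e_1 = (-1.0870, -2.9565, 0.8696, 1.1304).
r_{22} = ‖u_2‖ = 3.4578.

r_{22} = 3.4578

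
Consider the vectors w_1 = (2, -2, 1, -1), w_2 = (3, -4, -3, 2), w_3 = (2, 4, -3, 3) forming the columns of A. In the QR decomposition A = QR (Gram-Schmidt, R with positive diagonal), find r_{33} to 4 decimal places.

r_{33} = 4.6309

e_1 = w_1/‖w_1‖ = (2, -2, 1, -1)/3.1623 = (0.6325, -0.6325, 0.3162, -0.3162).
r_{12} = e_1·w_2 = 2.8460.
u_2 = w_2 − 2.8460·e_1 = (1.2000, -2.2000, -3.9000, 2.9000).
‖u_2‖ = 5.4681, so e_2 = (0.2195, -0.4023, -0.7132, 0.5303).
r_{13} = e_1·w_3 = -3.1623; r_{23} = e_2·w_3 = 2.5603.
u_3 = w_3 + 3.1623·e_1 − 2.5603·e_2 = (3.4381, 3.0301, -0.1739, 0.6421).
r_{33} = ‖u_3‖ = 4.6309.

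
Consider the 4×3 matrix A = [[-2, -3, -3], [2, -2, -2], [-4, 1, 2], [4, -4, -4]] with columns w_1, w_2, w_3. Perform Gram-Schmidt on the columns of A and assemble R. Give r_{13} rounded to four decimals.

r_{13} = -3.4785

w_1 = (-2, 2, -4, 4); ‖w_1‖ = 6.3246, so q_1 = (-0.3162, 0.3162, -0.6325, 0.6325).
r_{13} = q_1·w_3 = -3.4785.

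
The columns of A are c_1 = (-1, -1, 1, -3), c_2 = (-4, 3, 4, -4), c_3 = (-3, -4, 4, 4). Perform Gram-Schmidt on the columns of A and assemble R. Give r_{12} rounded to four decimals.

r_{12} = 4.9075

c_1 = (-1, -1, 1, -3); ‖c_1‖ = 3.4641, so q_1 = (-0.2887, -0.2887, 0.2887, -0.8660).
r_{12} = q_1·c_2 = 4.9075.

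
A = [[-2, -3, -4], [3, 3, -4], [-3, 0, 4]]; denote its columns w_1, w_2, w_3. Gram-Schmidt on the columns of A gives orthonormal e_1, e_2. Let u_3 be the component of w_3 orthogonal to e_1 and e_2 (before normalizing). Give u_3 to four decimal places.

w_1 = (-2, 3, -3); ‖w_1‖ = 4.6904, so e_1 = (-0.4264, 0.6396, -0.6396).
e_1·w_2 = (-0.4264)·(-3) + 0.6396·3 + (-0.6396)·0 = 3.1980.
u_2 = w_2 − 3.1980·e_1 = (-1.6364, 0.9545, 2.0455).
‖u_2‖ = 2.7880, so e_2 = (-0.5869, 0.3424, 0.7337).
e_1·w_3 = (-0.4264)·(-4) + 0.6396·(-4) + (-0.6396)·4 = -3.4112; e_2·w_3 = (-0.5869)·(-4) + 0.3424·(-4) + 0.7337·4 = 3.9129.
u_3 = w_3 + 3.4112·e_1 − 3.9129·e_2 = (-3.1579, -3.1579, -1.0526).

u_3 = (-3.1579, -3.1579, -1.0526)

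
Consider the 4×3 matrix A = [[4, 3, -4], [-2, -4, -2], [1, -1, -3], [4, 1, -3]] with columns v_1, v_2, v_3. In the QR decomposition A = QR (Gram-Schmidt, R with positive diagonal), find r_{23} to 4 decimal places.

e_1 = v_1/‖v_1‖ = (4, -2, 1, 4)/6.0828 = (0.6576, -0.3288, 0.1644, 0.6576).
r_{12} = e_1·v_2 = 3.7812.
u_2 = v_2 − 3.7812·e_1 = (0.5135, -2.7568, -1.6216, -1.4865).
‖u_2‖ = 3.5641, so e_2 = (0.1441, -0.7735, -0.4550, -0.4171).
r_{23} = e_2·v_3 = 3.5868.

r_{23} = 3.5868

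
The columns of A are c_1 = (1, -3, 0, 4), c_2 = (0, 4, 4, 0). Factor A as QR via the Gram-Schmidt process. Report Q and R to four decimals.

Q = [[0.1961, 0.0897], [-0.5883, 0.5084], [0.0000, 0.7776], [0.7845, 0.3589]], R = [[5.0990, -2.3534], [0.0000, 5.1441]]

c_1 = (1, -3, 0, 4); ‖c_1‖ = 5.0990, so e_1 = (0.1961, -0.5883, 0.0000, 0.7845).
e_1·c_2 = 0.1961·0 + (-0.5883)·4 + 0.0000·4 + 0.7845·0 = -2.3534.
u_2 = c_2 + 2.3534·e_1 = (0.4615, 2.6154, 4.0000, 1.8462).
‖u_2‖ = 5.1441, so e_2 = (0.0897, 0.5084, 0.7776, 0.3589).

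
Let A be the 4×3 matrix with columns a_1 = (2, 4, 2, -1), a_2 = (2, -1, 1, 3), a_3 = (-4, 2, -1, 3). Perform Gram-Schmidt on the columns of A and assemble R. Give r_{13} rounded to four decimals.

a_1 = (2, 4, 2, -1); ‖a_1‖ = 5.0000, so q_1 = (0.4000, 0.8000, 0.4000, -0.2000).
r_{13} = q_1·a_3 = -1.0000.

r_{13} = -1.0000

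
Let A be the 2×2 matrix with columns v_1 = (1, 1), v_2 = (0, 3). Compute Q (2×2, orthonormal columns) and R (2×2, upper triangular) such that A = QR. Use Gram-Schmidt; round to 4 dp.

v_1 = (1, 1); ‖v_1‖ = 1.4142, so q_1 = (0.7071, 0.7071).
q_1·v_2 = 0.7071·0 + 0.7071·3 = 2.1213.
u_2 = v_2 − 2.1213·q_1 = (-1.5000, 1.5000).
‖u_2‖ = 2.1213, so q_2 = (-0.7071, 0.7071).

Q = [[0.7071, -0.7071], [0.7071, 0.7071]], R = [[1.4142, 2.1213], [0.0000, 2.1213]]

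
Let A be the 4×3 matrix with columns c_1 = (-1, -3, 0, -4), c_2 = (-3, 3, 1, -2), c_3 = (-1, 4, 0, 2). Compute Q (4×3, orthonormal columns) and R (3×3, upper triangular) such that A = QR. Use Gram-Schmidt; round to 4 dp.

Q = [[-0.1961, -0.6116, -0.2417], [-0.5883, 0.6759, 0.0806], [0.0000, 0.2092, -0.9670], [-0.7845, -0.3541, 0.0000]], R = [[5.0990, 0.3922, -3.7262], [0.0000, 4.7798, 2.6071], [0.0000, 0.0000, 0.5641]]

c_1 = (-1, -3, 0, -4); ‖c_1‖ = 5.0990, so q_1 = (-0.1961, -0.5883, 0.0000, -0.7845).
q_1·c_2 = (-0.1961)·(-3) + (-0.5883)·3 + 0.0000·1 + (-0.7845)·(-2) = 0.3922.
u_2 = c_2 − 0.3922·q_1 = (-2.9231, 3.2308, 1.0000, -1.6923).
‖u_2‖ = 4.7798, so q_2 = (-0.6116, 0.6759, 0.2092, -0.3541).
q_1·c_3 = (-0.1961)·(-1) + (-0.5883)·4 + 0.0000·0 + (-0.7845)·2 = -3.7262; q_2·c_3 = (-0.6116)·(-1) + 0.6759·4 + 0.2092·0 + (-0.3541)·2 = 2.6071.
u_3 = c_3 + 3.7262·q_1 − 2.6071·q_2 = (-0.1364, 0.0455, -0.5455, 0.0000).
‖u_3‖ = 0.5641, so q_3 = (-0.2417, 0.0806, -0.9670, 0.0000).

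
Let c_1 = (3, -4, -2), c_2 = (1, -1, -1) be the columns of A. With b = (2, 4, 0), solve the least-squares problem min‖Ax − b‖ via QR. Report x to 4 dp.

c_1 = (3, -4, -2); ‖c_1‖ = 5.3852, so e_1 = (0.5571, -0.7428, -0.3714).
e_1·c_2 = 0.5571·1 + (-0.7428)·(-1) + (-0.3714)·(-1) = 1.6713.
u_2 = c_2 − 1.6713·e_1 = (0.0690, 0.2414, -0.3793).
‖u_2‖ = 0.4549, so e_2 = (0.1516, 0.5307, -0.8339).
Qᵀb = (-1.8570, 2.4259).
Back-substitute: x_2 = 2.4259/0.4549 = 5.3333.
x_1 = (-1.8570 − 1.6713·5.3333)/5.3852 = -2.0000.

x = (-2.0000, 5.3333)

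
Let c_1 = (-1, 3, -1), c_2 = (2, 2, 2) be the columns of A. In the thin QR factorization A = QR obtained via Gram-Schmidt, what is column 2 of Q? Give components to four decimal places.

e_1 = c_1/‖c_1‖ = (-1, 3, -1)/3.3166 = (-0.3015, 0.9045, -0.3015).
r_{12} = e_1·c_2 = 0.6030.
u_2 = c_2 − 0.6030·e_1 = (2.1818, 1.4545, 2.1818).
‖u_2‖ = 3.4112, so e_2 = (0.6396, 0.4264, 0.6396).

e_2 = (0.6396, 0.4264, 0.6396)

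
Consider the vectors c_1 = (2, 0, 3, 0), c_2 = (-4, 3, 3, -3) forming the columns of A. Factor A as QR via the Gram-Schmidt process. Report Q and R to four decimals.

q_1 = c_1/‖c_1‖ = (2, 0, 3, 0)/3.6056 = (0.5547, 0.0000, 0.8321, 0.0000).
r_{12} = q_1·c_2 = 0.2774.
u_2 = c_2 − 0.2774·q_1 = (-4.1538, 3.0000, 2.7692, -3.0000).
‖u_2‖ = 6.5516, so q_2 = (-0.6340, 0.4579, 0.4227, -0.4579).

Q = [[0.5547, -0.6340], [0.0000, 0.4579], [0.8321, 0.4227], [0.0000, -0.4579]], R = [[3.6056, 0.2774], [0.0000, 6.5516]]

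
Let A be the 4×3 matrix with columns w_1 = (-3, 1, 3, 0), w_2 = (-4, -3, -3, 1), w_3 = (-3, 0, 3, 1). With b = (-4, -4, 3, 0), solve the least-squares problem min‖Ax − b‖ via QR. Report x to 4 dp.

x = (-0.8365, 0.3340, 1.8274)

q_1 = w_1/‖w_1‖ = (-3, 1, 3, 0)/4.3589 = (-0.6882, 0.2294, 0.6882, 0.0000).
r_{12} = q_1·w_2 = 0.0000.
u_2 = w_2 + 0.0000·q_1 = (-4.0000, -3.0000, -3.0000, 1.0000).
‖u_2‖ = 5.9161, so q_2 = (-0.6761, -0.5071, -0.5071, 0.1690).
r_{13} = q_1·w_3 = 4.1295; r_{23} = q_2·w_3 = 0.6761.
u_3 = w_3 − 4.1295·q_1 − 0.6761·q_2 = (0.2992, -0.6045, 0.5008, 0.8857).
‖u_3‖ = 1.2207, so q_3 = (0.2451, -0.4952, 0.4102, 0.7256).
Qᵀb = (3.9001, 3.2116, 2.2309).
Back-substitute: x_3 = 2.2309/1.2207 = 1.8274.
x_2 = (3.2116 − 0.6761·1.8274)/5.9161 = 0.3340.
x_1 = (3.9001 + 0.0000·0.3340 − 4.1295·1.8274)/4.3589 = -0.8365.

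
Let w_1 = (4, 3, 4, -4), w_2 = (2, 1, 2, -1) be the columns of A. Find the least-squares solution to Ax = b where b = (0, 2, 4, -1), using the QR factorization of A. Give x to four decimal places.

w_1 = (4, 3, 4, -4); ‖w_1‖ = 7.5498, so q_1 = (0.5298, 0.3974, 0.5298, -0.5298).
q_1·w_2 = 0.5298·2 + 0.3974·1 + 0.5298·2 + (-0.5298)·(-1) = 3.0464.
u_2 = w_2 − 3.0464·q_1 = (0.3860, -0.2105, 0.3860, 0.6140).
‖u_2‖ = 0.8481, so q_2 = (0.4551, -0.2482, 0.4551, 0.7240).
Qᵀb = (3.4438, 0.5999).
Back-substitute: x_2 = 0.5999/0.8481 = 0.7073.
x_1 = (3.4438 − 3.0464·0.7073)/7.5498 = 0.1707.

x = (0.1707, 0.7073)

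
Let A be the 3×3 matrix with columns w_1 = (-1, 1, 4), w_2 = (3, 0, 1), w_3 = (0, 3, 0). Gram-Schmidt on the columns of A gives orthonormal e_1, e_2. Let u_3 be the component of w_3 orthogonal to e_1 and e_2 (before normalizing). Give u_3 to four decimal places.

e_1 = w_1/‖w_1‖ = (-1, 1, 4)/4.2426 = (-0.2357, 0.2357, 0.9428).
r_{12} = e_1·w_2 = 0.2357.
u_2 = w_2 − 0.2357·e_1 = (3.0556, -0.0556, 0.7778).
‖u_2‖ = 3.1535, so e_2 = (0.9689, -0.0176, 0.2466).
r_{13} = e_1·w_3 = 0.7071; r_{23} = e_2·w_3 = -0.0529.
u_3 = w_3 − 0.7071·e_1 + 0.0529·e_2 = (0.2179, 2.8324, -0.6536).

u_3 = (0.2179, 2.8324, -0.6536)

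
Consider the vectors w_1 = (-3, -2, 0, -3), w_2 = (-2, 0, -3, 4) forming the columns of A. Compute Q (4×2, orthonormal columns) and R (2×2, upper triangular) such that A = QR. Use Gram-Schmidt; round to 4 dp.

w_1 = (-3, -2, 0, -3); ‖w_1‖ = 4.6904, so q_1 = (-0.6396, -0.4264, 0.0000, -0.6396).
q_1·w_2 = (-0.6396)·(-2) + (-0.4264)·0 + 0.0000·(-3) + (-0.6396)·4 = -1.2792.
u_2 = w_2 + 1.2792·q_1 = (-2.8182, -0.5455, -3.0000, 3.1818).
‖u_2‖ = 5.2310, so q_2 = (-0.5387, -0.1043, -0.5735, 0.6083).

Q = [[-0.6396, -0.5387], [-0.4264, -0.1043], [0.0000, -0.5735], [-0.6396, 0.6083]], R = [[4.6904, -1.2792], [0.0000, 5.2310]]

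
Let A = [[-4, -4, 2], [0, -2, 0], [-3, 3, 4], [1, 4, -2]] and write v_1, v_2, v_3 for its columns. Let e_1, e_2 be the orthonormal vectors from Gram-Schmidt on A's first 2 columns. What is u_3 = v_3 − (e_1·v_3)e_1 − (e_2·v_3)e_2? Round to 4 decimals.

u_3 = (-1.0810, 0.2631, 0.8999, -1.6244)

e_1 = v_1/‖v_1‖ = (-4, 0, -3, 1)/5.0990 = (-0.7845, 0.0000, -0.5883, 0.1961).
r_{12} = e_1·v_2 = 2.1573.
u_2 = v_2 − 2.1573·e_1 = (-2.3077, -2.0000, 4.2692, 3.5769).
‖u_2‖ = 6.3519, so e_2 = (-0.3633, -0.3149, 0.6721, 0.5631).
r_{13} = e_1·v_3 = -4.3146; r_{23} = e_2·v_3 = 0.8356.
u_3 = v_3 + 4.3146·e_1 − 0.8356·e_2 = (-1.0810, 0.2631, 0.8999, -1.6244).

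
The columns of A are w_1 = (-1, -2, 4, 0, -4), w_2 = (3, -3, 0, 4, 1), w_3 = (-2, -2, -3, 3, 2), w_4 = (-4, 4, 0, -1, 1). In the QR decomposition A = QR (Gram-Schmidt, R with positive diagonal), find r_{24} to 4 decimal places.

w_1 = (-1, -2, 4, 0, -4); ‖w_1‖ = 6.0828, so q_1 = (-0.1644, -0.3288, 0.6576, 0.0000, -0.6576).
q_1·w_2 = (-0.1644)·3 + (-0.3288)·(-3) + 0.6576·0 + 0.0000·4 + (-0.6576)·1 = -0.1644.
u_2 = w_2 + 0.1644·q_1 = (2.9730, -3.0541, 0.1081, 4.0000, 0.8919).
‖u_2‖ = 5.9138, so q_2 = (0.5027, -0.5164, 0.0183, 0.6764, 0.1508).
r_{24} = q_2·w_4 = -4.6022.

r_{24} = -4.6022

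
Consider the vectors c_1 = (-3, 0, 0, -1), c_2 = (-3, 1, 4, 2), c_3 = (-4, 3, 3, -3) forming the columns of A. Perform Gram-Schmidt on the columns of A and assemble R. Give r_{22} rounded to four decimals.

r_{22} = 5.0100

c_1 = (-3, 0, 0, -1); ‖c_1‖ = 3.1623, so q_1 = (-0.9487, 0.0000, 0.0000, -0.3162).
q_1·c_2 = (-0.9487)·(-3) + 0.0000·1 + 0.0000·4 + (-0.3162)·2 = 2.2136.
u_2 = c_2 − 2.2136·q_1 = (-0.9000, 1.0000, 4.0000, 2.7000).
r_{22} = ‖u_2‖ = 5.0100.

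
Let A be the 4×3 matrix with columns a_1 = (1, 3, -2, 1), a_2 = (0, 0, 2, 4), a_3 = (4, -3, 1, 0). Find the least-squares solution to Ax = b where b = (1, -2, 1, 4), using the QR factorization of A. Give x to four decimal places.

e_1 = a_1/‖a_1‖ = (1, 3, -2, 1)/3.8730 = (0.2582, 0.7746, -0.5164, 0.2582).
r_{12} = e_1·a_2 = 0.0000.
u_2 = a_2 + 0.0000·e_1 = (0.0000, 0.0000, 2.0000, 4.0000).
‖u_2‖ = 4.4721, so e_2 = (0.0000, 0.0000, 0.4472, 0.8944).
r_{13} = e_1·a_3 = -1.8074; r_{23} = e_2·a_3 = 0.4472.
u_3 = a_3 + 1.8074·e_1 − 0.4472·e_2 = (4.4667, -1.6000, -0.1333, 0.0667).
‖u_3‖ = 4.7469, so e_3 = (0.9410, -0.3371, -0.0281, 0.0140).
Qᵀb = (-0.7746, 4.0249, 1.6432).
Back-substitute: x_3 = 1.6432/4.7469 = 0.3462.
x_2 = (4.0249 − 0.4472·0.3462)/4.4721 = 0.8654.
x_1 = (-0.7746 + 0.0000·0.8654 + 1.8074·0.3462)/3.8730 = -0.0385.

x = (-0.0385, 0.8654, 0.3462)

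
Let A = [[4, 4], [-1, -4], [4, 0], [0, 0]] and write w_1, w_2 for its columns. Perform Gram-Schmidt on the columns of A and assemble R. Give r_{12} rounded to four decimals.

q_1 = w_1/‖w_1‖ = (4, -1, 4, 0)/5.7446 = (0.6963, -0.1741, 0.6963, 0.0000).
r_{12} = q_1·w_2 = 3.4816.

r_{12} = 3.4816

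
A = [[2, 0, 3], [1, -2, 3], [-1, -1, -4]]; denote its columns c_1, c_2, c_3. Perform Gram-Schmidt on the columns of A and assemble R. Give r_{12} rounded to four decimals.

c_1 = (2, 1, -1); ‖c_1‖ = 2.4495, so q_1 = (0.8165, 0.4082, -0.4082).
r_{12} = q_1·c_2 = -0.4082.

r_{12} = -0.4082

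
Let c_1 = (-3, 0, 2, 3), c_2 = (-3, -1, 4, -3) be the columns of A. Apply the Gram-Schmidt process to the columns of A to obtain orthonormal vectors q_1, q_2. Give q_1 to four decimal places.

q_1 = (-0.6396, 0.0000, 0.4264, 0.6396)

c_1 = (-3, 0, 2, 3); ‖c_1‖ = 4.6904, so q_1 = (-0.6396, 0.0000, 0.4264, 0.6396).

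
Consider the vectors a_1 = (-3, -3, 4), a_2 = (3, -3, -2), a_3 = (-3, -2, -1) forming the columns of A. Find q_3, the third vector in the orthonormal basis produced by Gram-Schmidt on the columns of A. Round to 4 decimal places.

a_1 = (-3, -3, 4); ‖a_1‖ = 5.8310, so q_1 = (-0.5145, -0.5145, 0.6860).
q_1·a_2 = (-0.5145)·3 + (-0.5145)·(-3) + 0.6860·(-2) = -1.3720.
u_2 = a_2 + 1.3720·q_1 = (2.2941, -3.7059, -1.0588).
‖u_2‖ = 4.4853, so q_2 = (0.5115, -0.8262, -0.2361).
q_1·a_3 = (-0.5145)·(-3) + (-0.5145)·(-2) + 0.6860·(-1) = 1.8865; q_2·a_3 = 0.5115·(-3) + (-0.8262)·(-2) + (-0.2361)·(-1) = 0.3541.
u_3 = a_3 − 1.8865·q_1 − 0.3541·q_2 = (-2.2105, -0.7368, -2.2105).
‖u_3‖ = 3.2118, so q_3 = (-0.6882, -0.2294, -0.6882).

q_3 = (-0.6882, -0.2294, -0.6882)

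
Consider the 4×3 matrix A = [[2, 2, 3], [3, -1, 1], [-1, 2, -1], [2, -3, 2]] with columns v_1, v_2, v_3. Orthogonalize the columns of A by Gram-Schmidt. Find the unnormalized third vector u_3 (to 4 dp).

v_1 = (2, 3, -1, 2); ‖v_1‖ = 4.2426, so q_1 = (0.4714, 0.7071, -0.2357, 0.4714).
q_1·v_2 = 0.4714·2 + 0.7071·(-1) + (-0.2357)·2 + 0.4714·(-3) = -1.6499.
u_2 = v_2 + 1.6499·q_1 = (2.7778, 0.1667, 1.6111, -2.2222).
‖u_2‖ = 3.9087, so q_2 = (0.7107, 0.0426, 0.4122, -0.5685).
q_1·v_3 = 0.4714·3 + 0.7071·1 + (-0.2357)·(-1) + 0.4714·2 = 3.2998; q_2·v_3 = 0.7107·3 + 0.0426·1 + 0.4122·(-1) + (-0.5685)·2 = 0.6254.
u_3 = v_3 − 3.2998·q_1 − 0.6254·q_2 = (1.0000, -1.3600, -0.4800, 0.8000).

u_3 = (1.0000, -1.3600, -0.4800, 0.8000)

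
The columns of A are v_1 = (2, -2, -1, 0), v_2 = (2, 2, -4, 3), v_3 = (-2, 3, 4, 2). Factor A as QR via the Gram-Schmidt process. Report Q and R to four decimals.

v_1 = (2, -2, -1, 0); ‖v_1‖ = 3.0000, so q_1 = (0.6667, -0.6667, -0.3333, 0.0000).
q_1·v_2 = 0.6667·2 + (-0.6667)·2 + (-0.3333)·(-4) + 0.0000·3 = 1.3333.
u_2 = v_2 − 1.3333·q_1 = (1.1111, 2.8889, -3.5556, 3.0000).
‖u_2‖ = 5.5877, so q_2 = (0.1988, 0.5170, -0.6363, 0.5369).
q_1·v_3 = 0.6667·(-2) + (-0.6667)·3 + (-0.3333)·4 + 0.0000·2 = -4.6667; q_2·v_3 = 0.1988·(-2) + 0.5170·3 + (-0.6363)·4 + 0.5369·2 = -0.3182.
u_3 = v_3 + 4.6667·q_1 + 0.3182·q_2 = (1.1744, 0.0534, 2.2420, 2.1708).
‖u_3‖ = 3.3348, so q_3 = (0.3522, 0.0160, 0.6723, 0.6510).

Q = [[0.6667, 0.1988, 0.3522], [-0.6667, 0.5170, 0.0160], [-0.3333, -0.6363, 0.6723], [0.0000, 0.5369, 0.6510]], R = [[3.0000, 1.3333, -4.6667], [0.0000, 5.5877, -0.3182], [0.0000, 0.0000, 3.3348]]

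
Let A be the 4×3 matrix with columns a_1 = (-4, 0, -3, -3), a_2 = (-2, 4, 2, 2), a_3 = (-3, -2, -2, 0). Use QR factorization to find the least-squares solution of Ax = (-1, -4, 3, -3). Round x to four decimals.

a_1 = (-4, 0, -3, -3); ‖a_1‖ = 5.8310, so q_1 = (-0.6860, 0.0000, -0.5145, -0.5145).
q_1·a_2 = (-0.6860)·(-2) + 0.0000·4 + (-0.5145)·2 + (-0.5145)·2 = -0.6860.
u_2 = a_2 + 0.6860·q_1 = (-2.4706, 4.0000, 1.6471, 1.6471).
‖u_2‖ = 5.2468, so q_2 = (-0.4709, 0.7624, 0.3139, 0.3139).
q_1·a_3 = (-0.6860)·(-3) + 0.0000·(-2) + (-0.5145)·(-2) + (-0.5145)·0 = 3.0870; q_2·a_3 = (-0.4709)·(-3) + 0.7624·(-2) + 0.3139·(-2) + 0.3139·0 = -0.7399.
u_3 = a_3 − 3.0870·q_1 + 0.7399·q_2 = (-1.2308, -1.4359, -0.1795, 1.8205).
‖u_3‖ = 2.6312, so q_3 = (-0.4678, -0.5457, -0.0682, 0.6919).
Qᵀb = (0.6860, -2.5786, 0.3703).
Back-substitute: x_3 = 0.3703/2.6312 = 0.1407.
x_2 = (-2.5786 + 0.7399·0.1407)/5.2468 = -0.4716.
x_1 = (0.6860 + 0.6860·(-0.4716) − 3.0870·0.1407)/5.8310 = -0.0123.

x = (-0.0123, -0.4716, 0.1407)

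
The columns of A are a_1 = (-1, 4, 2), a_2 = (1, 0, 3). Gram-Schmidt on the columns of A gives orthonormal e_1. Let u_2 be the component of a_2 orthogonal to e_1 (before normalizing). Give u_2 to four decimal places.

a_1 = (-1, 4, 2); ‖a_1‖ = 4.5826, so e_1 = (-0.2182, 0.8729, 0.4364).
e_1·a_2 = (-0.2182)·1 + 0.8729·0 + 0.4364·3 = 1.0911.
u_2 = a_2 − 1.0911·e_1 = (1.2381, -0.9524, 2.5238).

u_2 = (1.2381, -0.9524, 2.5238)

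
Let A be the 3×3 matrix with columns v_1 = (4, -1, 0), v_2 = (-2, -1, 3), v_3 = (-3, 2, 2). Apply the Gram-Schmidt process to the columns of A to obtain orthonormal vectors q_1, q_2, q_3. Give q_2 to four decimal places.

q_2 = (-0.1059, -0.4234, 0.8997)

q_1 = v_1/‖v_1‖ = (4, -1, 0)/4.1231 = (0.9701, -0.2425, 0.0000).
r_{12} = q_1·v_2 = -1.6977.
u_2 = v_2 + 1.6977·q_1 = (-0.3529, -1.4118, 3.0000).
‖u_2‖ = 3.3343, so q_2 = (-0.1059, -0.4234, 0.8997).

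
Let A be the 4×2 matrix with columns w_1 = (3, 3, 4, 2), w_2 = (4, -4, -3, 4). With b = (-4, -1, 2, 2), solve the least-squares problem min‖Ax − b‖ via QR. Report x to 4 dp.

q_1 = w_1/‖w_1‖ = (3, 3, 4, 2)/6.1644 = (0.4867, 0.4867, 0.6489, 0.3244).
r_{12} = q_1·w_2 = -0.6489.
u_2 = w_2 + 0.6489·q_1 = (4.3158, -3.6842, -2.5789, 4.2105).
‖u_2‖ = 7.5219, so q_2 = (0.5738, -0.4898, -0.3429, 0.5598).
Qᵀb = (-0.4867, -1.3714).
Back-substitute: x_2 = -1.3714/7.5219 = -0.1823.
x_1 = (-0.4867 + 0.6489·(-0.1823))/6.1644 = -0.0981.

x = (-0.0981, -0.1823)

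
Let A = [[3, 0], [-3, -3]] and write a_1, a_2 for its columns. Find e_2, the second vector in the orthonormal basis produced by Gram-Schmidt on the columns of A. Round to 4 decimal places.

e_2 = (-0.7071, -0.7071)

e_1 = a_1/‖a_1‖ = (3, -3)/4.2426 = (0.7071, -0.7071).
r_{12} = e_1·a_2 = 2.1213.
u_2 = a_2 − 2.1213·e_1 = (-1.5000, -1.5000).
‖u_2‖ = 2.1213, so e_2 = (-0.7071, -0.7071).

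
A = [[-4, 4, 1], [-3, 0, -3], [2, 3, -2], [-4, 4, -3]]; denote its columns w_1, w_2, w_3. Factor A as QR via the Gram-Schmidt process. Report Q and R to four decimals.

Q = [[-0.5963, 0.3314, 0.6140], [-0.4472, -0.3401, -0.6113], [0.2981, 0.8153, -0.3668], [-0.5963, 0.3314, -0.3389]], R = [[6.7082, -3.8759, 1.9379], [0.0000, 5.0968, -1.2731], [0.0000, 0.0000, 4.1980]]

w_1 = (-4, -3, 2, -4); ‖w_1‖ = 6.7082, so e_1 = (-0.5963, -0.4472, 0.2981, -0.5963).
e_1·w_2 = (-0.5963)·4 + (-0.4472)·0 + 0.2981·3 + (-0.5963)·4 = -3.8759.
u_2 = w_2 + 3.8759·e_1 = (1.6889, -1.7333, 4.1556, 1.6889).
‖u_2‖ = 5.0968, so e_2 = (0.3314, -0.3401, 0.8153, 0.3314).
e_1·w_3 = (-0.5963)·1 + (-0.4472)·(-3) + 0.2981·(-2) + (-0.5963)·(-3) = 1.9379; e_2·w_3 = 0.3314·1 + (-0.3401)·(-3) + 0.8153·(-2) + 0.3314·(-3) = -1.2731.
u_3 = w_3 − 1.9379·e_1 + 1.2731·e_2 = (2.5774, -2.5663, -1.5398, -1.4226).
‖u_3‖ = 4.1980, so e_3 = (0.6140, -0.6113, -0.3668, -0.3389).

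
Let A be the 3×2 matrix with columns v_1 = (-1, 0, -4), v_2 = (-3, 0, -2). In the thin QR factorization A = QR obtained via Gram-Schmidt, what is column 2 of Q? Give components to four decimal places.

e_2 = (-0.9701, 0.0000, 0.2425)

v_1 = (-1, 0, -4); ‖v_1‖ = 4.1231, so e_1 = (-0.2425, 0.0000, -0.9701).
e_1·v_2 = (-0.2425)·(-3) + 0.0000·0 + (-0.9701)·(-2) = 2.6679.
u_2 = v_2 − 2.6679·e_1 = (-2.3529, 0.0000, 0.5882).
‖u_2‖ = 2.4254, so e_2 = (-0.9701, 0.0000, 0.2425).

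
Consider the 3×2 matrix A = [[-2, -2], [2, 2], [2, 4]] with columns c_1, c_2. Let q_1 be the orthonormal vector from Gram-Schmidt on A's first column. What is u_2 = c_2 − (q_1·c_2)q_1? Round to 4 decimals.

u_2 = (0.6667, -0.6667, 1.3333)

q_1 = c_1/‖c_1‖ = (-2, 2, 2)/3.4641 = (-0.5774, 0.5774, 0.5774).
r_{12} = q_1·c_2 = 4.6188.
u_2 = c_2 − 4.6188·q_1 = (0.6667, -0.6667, 1.3333).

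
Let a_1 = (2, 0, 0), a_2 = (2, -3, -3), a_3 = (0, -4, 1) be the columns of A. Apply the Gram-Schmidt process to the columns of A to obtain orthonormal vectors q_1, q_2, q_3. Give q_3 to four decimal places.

a_1 = (2, 0, 0); ‖a_1‖ = 2.0000, so q_1 = (1.0000, 0.0000, 0.0000).
q_1·a_2 = 1.0000·2 + 0.0000·(-3) + 0.0000·(-3) = 2.0000.
u_2 = a_2 − 2.0000·q_1 = (0.0000, -3.0000, -3.0000).
‖u_2‖ = 4.2426, so q_2 = (0.0000, -0.7071, -0.7071).
q_1·a_3 = 1.0000·0 + 0.0000·(-4) + 0.0000·1 = 0.0000; q_2·a_3 = 0.0000·0 + (-0.7071)·(-4) + (-0.7071)·1 = 2.1213.
u_3 = a_3 + 0.0000·q_1 − 2.1213·q_2 = (0.0000, -2.5000, 2.5000).
‖u_3‖ = 3.5355, so q_3 = (0.0000, -0.7071, 0.7071).

q_3 = (0.0000, -0.7071, 0.7071)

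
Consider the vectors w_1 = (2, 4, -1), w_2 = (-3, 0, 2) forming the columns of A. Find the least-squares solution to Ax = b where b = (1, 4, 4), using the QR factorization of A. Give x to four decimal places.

w_1 = (2, 4, -1); ‖w_1‖ = 4.5826, so e_1 = (0.4364, 0.8729, -0.2182).
e_1·w_2 = 0.4364·(-3) + 0.8729·0 + (-0.2182)·2 = -1.7457.
u_2 = w_2 + 1.7457·e_1 = (-2.2381, 1.5238, 1.6190).
‖u_2‖ = 3.1547, so e_2 = (-0.7094, 0.4830, 0.5132).
Qᵀb = (3.0551, 3.2755).
Back-substitute: x_2 = 3.2755/3.1547 = 1.0383.
x_1 = (3.0551 + 1.7457·1.0383)/4.5826 = 1.0622.

x = (1.0622, 1.0383)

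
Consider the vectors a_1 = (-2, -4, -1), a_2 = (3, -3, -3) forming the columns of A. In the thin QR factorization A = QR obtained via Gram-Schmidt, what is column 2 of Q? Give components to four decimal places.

a_1 = (-2, -4, -1); ‖a_1‖ = 4.5826, so q_1 = (-0.4364, -0.8729, -0.2182).
q_1·a_2 = (-0.4364)·3 + (-0.8729)·(-3) + (-0.2182)·(-3) = 1.9640.
u_2 = a_2 − 1.9640·q_1 = (3.8571, -1.2857, -2.5714).
‖u_2‖ = 4.8107, so q_2 = (0.8018, -0.2673, -0.5345).

q_2 = (0.8018, -0.2673, -0.5345)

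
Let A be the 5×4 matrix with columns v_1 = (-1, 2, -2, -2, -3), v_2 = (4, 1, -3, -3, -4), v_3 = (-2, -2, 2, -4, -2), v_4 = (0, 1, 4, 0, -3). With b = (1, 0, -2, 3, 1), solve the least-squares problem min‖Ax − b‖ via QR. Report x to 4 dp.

x = (-0.0673, 0.0165, -0.5493, -0.1624)

v_1 = (-1, 2, -2, -2, -3); ‖v_1‖ = 4.6904, so e_1 = (-0.2132, 0.4264, -0.4264, -0.4264, -0.6396).
e_1·v_2 = (-0.2132)·4 + 0.4264·1 + (-0.4264)·(-3) + (-0.4264)·(-3) + (-0.6396)·(-4) = 4.6904.
u_2 = v_2 − 4.6904·e_1 = (5.0000, -1.0000, -1.0000, -1.0000, -1.0000).
‖u_2‖ = 5.3852, so e_2 = (0.9285, -0.1857, -0.1857, -0.1857, -0.1857).
e_1·v_3 = (-0.2132)·(-2) + 0.4264·(-2) + (-0.4264)·2 + (-0.4264)·(-4) + (-0.6396)·(-2) = 1.7056; e_2·v_3 = 0.9285·(-2) + (-0.1857)·(-2) + (-0.1857)·2 + (-0.1857)·(-4) + (-0.1857)·(-2) = -0.7428.
u_3 = v_3 − 1.7056·e_1 + 0.7428·e_2 = (-0.9467, -2.8652, 2.5893, -3.4107, -1.0470).
‖u_3‖ = 5.3422, so e_3 = (-0.1772, -0.5363, 0.4847, -0.6384, -0.1960).
e_1·v_4 = (-0.2132)·0 + 0.4264·1 + (-0.4264)·4 + (-0.4264)·0 + (-0.6396)·(-3) = 0.6396; e_2·v_4 = 0.9285·0 + (-0.1857)·1 + (-0.1857)·4 + (-0.1857)·0 + (-0.1857)·(-3) = -0.3714; e_3·v_4 = (-0.1772)·0 + (-0.5363)·1 + 0.4847·4 + (-0.6384)·0 + (-0.1960)·(-3) = 1.9904.
u_4 = v_4 − 0.6396·e_1 + 0.3714·e_2 − 1.9904·e_3 = (0.8339, 1.7258, 3.2390, 1.4745, -2.2698).
‖u_4‖ = 4.6359, so e_4 = (0.1799, 0.3723, 0.6987, 0.3181, -0.4896).
Qᵀb = (-1.2792, 0.5571, -3.2579, -0.7529).
Back-substitute: x_4 = -0.7529/4.6359 = -0.1624.
x_3 = (-3.2579 − 1.9904·(-0.1624))/5.3422 = -0.5493.
x_2 = (0.5571 + 0.7428·(-0.5493) + 0.3714·(-0.1624))/5.3852 = 0.0165.
x_1 = (-1.2792 − 4.6904·0.0165 − 1.7056·(-0.5493) − 0.6396·(-0.1624))/4.6904 = -0.0673.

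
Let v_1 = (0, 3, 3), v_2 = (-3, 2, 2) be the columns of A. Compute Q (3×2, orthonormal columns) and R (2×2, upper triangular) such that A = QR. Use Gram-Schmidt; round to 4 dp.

e_1 = v_1/‖v_1‖ = (0, 3, 3)/4.2426 = (0.0000, 0.7071, 0.7071).
r_{12} = e_1·v_2 = 2.8284.
u_2 = v_2 − 2.8284·e_1 = (-3.0000, 0.0000, 0.0000).
‖u_2‖ = 3.0000, so e_2 = (-1.0000, 0.0000, 0.0000).

Q = [[0.0000, -1.0000], [0.7071, 0.0000], [0.7071, 0.0000]], R = [[4.2426, 2.8284], [0.0000, 3.0000]]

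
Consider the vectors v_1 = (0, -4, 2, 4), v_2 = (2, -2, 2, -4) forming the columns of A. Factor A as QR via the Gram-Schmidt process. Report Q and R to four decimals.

v_1 = (0, -4, 2, 4); ‖v_1‖ = 6.0000, so q_1 = (0.0000, -0.6667, 0.3333, 0.6667).
q_1·v_2 = 0.0000·2 + (-0.6667)·(-2) + 0.3333·2 + 0.6667·(-4) = -0.6667.
u_2 = v_2 + 0.6667·q_1 = (2.0000, -2.4444, 2.2222, -3.5556).
‖u_2‖ = 5.2493, so q_2 = (0.3810, -0.4657, 0.4233, -0.6773).

Q = [[0.0000, 0.3810], [-0.6667, -0.4657], [0.3333, 0.4233], [0.6667, -0.6773]], R = [[6.0000, -0.6667], [0.0000, 5.2493]]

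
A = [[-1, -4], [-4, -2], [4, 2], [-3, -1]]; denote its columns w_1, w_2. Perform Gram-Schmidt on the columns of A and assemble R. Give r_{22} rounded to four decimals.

w_1 = (-1, -4, 4, -3); ‖w_1‖ = 6.4807, so q_1 = (-0.1543, -0.6172, 0.6172, -0.4629).
q_1·w_2 = (-0.1543)·(-4) + (-0.6172)·(-2) + 0.6172·2 + (-0.4629)·(-1) = 3.5490.
u_2 = w_2 − 3.5490·q_1 = (-3.4524, 0.1905, -0.1905, 0.6429).
r_{22} = ‖u_2‖ = 3.5220.

r_{22} = 3.5220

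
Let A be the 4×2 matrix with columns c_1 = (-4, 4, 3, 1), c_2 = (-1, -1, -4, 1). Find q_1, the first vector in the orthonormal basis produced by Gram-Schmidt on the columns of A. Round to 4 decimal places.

q_1 = (-0.6172, 0.6172, 0.4629, 0.1543)

c_1 = (-4, 4, 3, 1); ‖c_1‖ = 6.4807, so q_1 = (-0.6172, 0.6172, 0.4629, 0.1543).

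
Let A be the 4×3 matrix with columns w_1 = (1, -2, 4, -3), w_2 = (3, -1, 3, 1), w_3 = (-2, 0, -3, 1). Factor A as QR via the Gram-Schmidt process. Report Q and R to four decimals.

w_1 = (1, -2, 4, -3); ‖w_1‖ = 5.4772, so e_1 = (0.1826, -0.3651, 0.7303, -0.5477).
e_1·w_2 = 0.1826·3 + (-0.3651)·(-1) + 0.7303·3 + (-0.5477)·1 = 2.5560.
u_2 = w_2 − 2.5560·e_1 = (2.5333, -0.0667, 1.1333, 2.4000).
‖u_2‖ = 3.6697, so e_2 = (0.6903, -0.0182, 0.3088, 0.6540).
e_1·w_3 = 0.1826·(-2) + (-0.3651)·0 + 0.7303·(-3) + (-0.5477)·1 = -3.1038; e_2·w_3 = 0.6903·(-2) + (-0.0182)·0 + 0.3088·(-3) + 0.6540·1 = -1.6532.
u_3 = w_3 + 3.1038·e_1 + 1.6532·e_2 = (-0.2921, -1.1634, -0.2228, 0.3812).
‖u_3‖ = 1.2781, so e_3 = (-0.2285, -0.9102, -0.1743, 0.2982).

Q = [[0.1826, 0.6903, -0.2285], [-0.3651, -0.0182, -0.9102], [0.7303, 0.3088, -0.1743], [-0.5477, 0.6540, 0.2982]], R = [[5.4772, 2.5560, -3.1038], [0.0000, 3.6697, -1.6532], [0.0000, 0.0000, 1.2781]]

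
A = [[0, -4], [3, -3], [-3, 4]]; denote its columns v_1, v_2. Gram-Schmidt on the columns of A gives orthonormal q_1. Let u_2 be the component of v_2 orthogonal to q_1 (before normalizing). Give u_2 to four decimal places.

v_1 = (0, 3, -3); ‖v_1‖ = 4.2426, so q_1 = (0.0000, 0.7071, -0.7071).
q_1·v_2 = 0.0000·(-4) + 0.7071·(-3) + (-0.7071)·4 = -4.9497.
u_2 = v_2 + 4.9497·q_1 = (-4.0000, 0.5000, 0.5000).

u_2 = (-4.0000, 0.5000, 0.5000)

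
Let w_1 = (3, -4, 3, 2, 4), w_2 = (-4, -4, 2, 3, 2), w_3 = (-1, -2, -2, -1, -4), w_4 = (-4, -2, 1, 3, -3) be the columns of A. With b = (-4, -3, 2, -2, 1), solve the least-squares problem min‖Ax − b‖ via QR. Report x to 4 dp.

w_1 = (3, -4, 3, 2, 4); ‖w_1‖ = 7.3485, so e_1 = (0.4082, -0.5443, 0.4082, 0.2722, 0.5443).
e_1·w_2 = 0.4082·(-4) + (-0.5443)·(-4) + 0.4082·2 + 0.2722·3 + 0.5443·2 = 3.2660.
u_2 = w_2 − 3.2660·e_1 = (-5.3333, -2.2222, 0.6667, 2.1111, 0.2222).
‖u_2‖ = 6.1914, so e_2 = (-0.8614, -0.3589, 0.1077, 0.3410, 0.0359).
e_1·w_3 = 0.4082·(-1) + (-0.5443)·(-2) + 0.4082·(-2) + 0.2722·(-1) + 0.5443·(-4) = -2.5856; e_2·w_3 = (-0.8614)·(-1) + (-0.3589)·(-2) + 0.1077·(-2) + 0.3410·(-1) + 0.0359·(-4) = 0.8794.
u_3 = w_3 + 2.5856·e_1 − 0.8794·e_2 = (0.8130, -3.0918, -1.0391, -0.5961, -2.6242).
‖u_3‖ = 4.3060, so e_3 = (0.1888, -0.7180, -0.2413, -0.1384, -0.6094).
e_1·w_4 = 0.4082·(-4) + (-0.5443)·(-2) + 0.4082·1 + 0.2722·3 + 0.5443·(-3) = -0.9526; e_2·w_4 = (-0.8614)·(-4) + (-0.3589)·(-2) + 0.1077·1 + 0.3410·3 + 0.0359·(-3) = 5.1864; e_3·w_4 = 0.1888·(-4) + (-0.7180)·(-2) + (-0.2413)·1 + (-0.1384)·3 + (-0.6094)·(-3) = 1.8524.
u_4 = w_4 + 0.9526·e_1 − 5.1864·e_2 − 1.8524·e_3 = (0.5068, 0.6730, 1.2775, 1.7473, -1.5388).
‖u_4‖ = 2.7861, so e_4 = (0.1819, 0.2416, 0.4585, 0.6271, -0.5523).
Qᵀb = (0.8165, 4.0917, 0.5836, -2.3418).
Back-substitute: x_4 = -2.3418/2.7861 = -0.8405.
x_3 = (0.5836 − 1.8524·(-0.8405))/4.3060 = 0.4971.
x_2 = (4.0917 − 0.8794·0.4971 − 5.1864·(-0.8405))/6.1914 = 1.2944.
x_1 = (0.8165 − 3.2660·1.2944 + 2.5856·0.4971 + 0.9526·(-0.8405))/7.3485 = -0.3982.

x = (-0.3982, 1.2944, 0.4971, -0.8405)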